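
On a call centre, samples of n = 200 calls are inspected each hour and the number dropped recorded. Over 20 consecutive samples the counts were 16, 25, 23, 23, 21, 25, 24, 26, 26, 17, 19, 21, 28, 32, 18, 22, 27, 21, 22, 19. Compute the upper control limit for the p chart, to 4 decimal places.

0.1811

p̄ = Σdᵢ / (k·n) = 455 / (20 × 200) = 0.11375
UCL = p̄ + 3·√(p̄(1−p̄)/n) = 0.11375 + 3 × √(0.11375×0.88625/200) = 0.11375 + 3 × 0.02245 = 0.18110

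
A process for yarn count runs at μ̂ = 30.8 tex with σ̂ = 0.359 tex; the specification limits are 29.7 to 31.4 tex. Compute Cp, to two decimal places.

Cp = (USL − LSL) / (6σ̂) = (31.4 − 29.7) / (6 × 0.359) = 1.7000 / 2.1540 = 0.7892

0.79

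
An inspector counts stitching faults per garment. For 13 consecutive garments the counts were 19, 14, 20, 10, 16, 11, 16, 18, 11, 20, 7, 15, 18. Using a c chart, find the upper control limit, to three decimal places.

26.619

c̄ = (19 + 14 + 20 + 10 + 16 + 11 + 16 + 18 + 11 + 20 + 7 + 15 + 18) / 13 = 195 / 13 = 15.0000
UCL = c̄ + 3√c̄ = 15.0000 + 3 × √15.0000 = 15.0000 + 3 × 3.8730 = 26.6190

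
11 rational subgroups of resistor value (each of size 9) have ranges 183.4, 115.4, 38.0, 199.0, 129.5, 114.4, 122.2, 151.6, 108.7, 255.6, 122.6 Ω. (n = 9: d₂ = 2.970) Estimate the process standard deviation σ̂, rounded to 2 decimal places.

R̄ = (183.4 + 115.4 + 38.0 + 199.0 + 129.5 + 114.4 + 122.2 + 151.6 + 108.7 + 255.6 + 122.6) / 11 = 140.0364
σ̂ = R̄ / d₂ = 140.0364 / 2.970 = 47.1503

47.15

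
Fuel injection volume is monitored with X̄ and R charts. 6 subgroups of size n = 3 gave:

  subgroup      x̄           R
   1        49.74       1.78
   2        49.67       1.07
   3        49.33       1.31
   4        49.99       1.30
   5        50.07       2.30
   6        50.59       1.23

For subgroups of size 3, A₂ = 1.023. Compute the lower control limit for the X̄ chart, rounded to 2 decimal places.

X̄̄ = (49.74 + 49.67 + 49.33 + 49.99 + 50.07 + 50.59) / 6 = 299.3900 / 6 = 49.8983
R̄ = (1.78 + 1.07 + 1.31 + 1.30 + 2.30 + 1.23) / 6 = 8.9900 / 6 = 1.4983
LCL = X̄̄ − A₂·R̄ = 49.8983 − 1.023 × 1.4983 = 48.3655

48.37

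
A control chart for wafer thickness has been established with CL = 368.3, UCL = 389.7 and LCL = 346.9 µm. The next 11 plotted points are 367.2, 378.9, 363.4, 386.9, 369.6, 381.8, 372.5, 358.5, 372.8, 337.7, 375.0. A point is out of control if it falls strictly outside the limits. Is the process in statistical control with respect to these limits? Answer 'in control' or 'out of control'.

out of control

Compare each point to [346.9, 389.7]: sample 10 = 337.7 < LCL.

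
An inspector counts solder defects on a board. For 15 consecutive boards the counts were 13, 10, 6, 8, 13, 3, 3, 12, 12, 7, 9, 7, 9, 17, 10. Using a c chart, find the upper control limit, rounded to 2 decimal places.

c̄ = (13 + 10 + 6 + 8 + 13 + 3 + 3 + 12 + 12 + 7 + 9 + 7 + 9 + 17 + 10) / 15 = 139 / 15 = 9.2667
UCL = c̄ + 3√c̄ = 9.2667 + 3 × √9.2667 = 9.2667 + 3 × 3.0441 = 18.3990

18.40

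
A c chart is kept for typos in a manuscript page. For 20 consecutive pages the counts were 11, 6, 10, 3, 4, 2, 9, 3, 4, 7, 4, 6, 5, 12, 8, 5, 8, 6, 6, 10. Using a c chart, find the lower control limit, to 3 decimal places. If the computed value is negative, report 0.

c̄ = (11 + 6 + 10 + 3 + 4 + 2 + 9 + 3 + 4 + 7 + 4 + 6 + 5 + 12 + 8 + 5 + 8 + 6 + 6 + 10) / 20 = 129 / 20 = 6.4500
LCL = c̄ − 3√c̄ = 6.4500 − 3 × 2.5397 = -1.1691 → 0 (cannot be negative)

0.000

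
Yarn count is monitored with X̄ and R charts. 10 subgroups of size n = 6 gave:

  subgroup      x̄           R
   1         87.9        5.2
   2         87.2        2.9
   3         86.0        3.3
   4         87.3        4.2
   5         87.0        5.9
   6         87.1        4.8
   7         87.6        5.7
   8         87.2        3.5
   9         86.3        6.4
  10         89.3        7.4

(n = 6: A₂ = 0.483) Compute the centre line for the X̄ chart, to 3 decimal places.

X̄̄ = (87.9 + 87.2 + 86.0 + 87.3 + 87.0 + 87.1 + 87.6 + 87.2 + 86.3 + 89.3) / 10 = 872.9000 / 10 = 87.2900
CL = X̄̄ = 87.2900

87.290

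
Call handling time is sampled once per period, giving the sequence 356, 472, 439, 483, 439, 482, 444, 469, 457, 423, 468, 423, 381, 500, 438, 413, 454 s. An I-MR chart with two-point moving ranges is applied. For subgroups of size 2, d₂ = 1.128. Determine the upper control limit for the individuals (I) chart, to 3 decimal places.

X̄ = (356 + 472 + 439 + 483 + 439 + 482 + 444 + 469 + 457 + 423 + 468 + 423 + 381 + 500 + 438 + 413 + 454) / 17 = 443.5882
Moving ranges: 116, 33, 44, 44, 43, 38, 25, 12, 34, 45, 45, 42, 119, 62, 25, 41; M̄R̄ = 768.0000 / 16 = 48.0000
UCL = X̄ + 3·M̄R̄/d₂ = 443.5882 + 3 × 48.0000 / 1.128 = 571.2478

571.248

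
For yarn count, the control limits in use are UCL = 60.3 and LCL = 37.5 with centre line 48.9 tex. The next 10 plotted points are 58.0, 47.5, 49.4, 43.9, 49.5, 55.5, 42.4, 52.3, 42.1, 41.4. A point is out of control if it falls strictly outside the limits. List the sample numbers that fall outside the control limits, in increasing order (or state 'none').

All 10 points lie within [37.5, 60.3].

none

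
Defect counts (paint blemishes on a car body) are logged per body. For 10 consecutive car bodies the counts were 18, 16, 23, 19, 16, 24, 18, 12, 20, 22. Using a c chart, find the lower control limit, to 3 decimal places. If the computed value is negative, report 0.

c̄ = (18 + 16 + 23 + 19 + 16 + 24 + 18 + 12 + 20 + 22) / 10 = 188 / 10 = 18.8000
LCL = c̄ − 3√c̄ = 18.8000 − 3 × 4.3359 = 5.7923

5.792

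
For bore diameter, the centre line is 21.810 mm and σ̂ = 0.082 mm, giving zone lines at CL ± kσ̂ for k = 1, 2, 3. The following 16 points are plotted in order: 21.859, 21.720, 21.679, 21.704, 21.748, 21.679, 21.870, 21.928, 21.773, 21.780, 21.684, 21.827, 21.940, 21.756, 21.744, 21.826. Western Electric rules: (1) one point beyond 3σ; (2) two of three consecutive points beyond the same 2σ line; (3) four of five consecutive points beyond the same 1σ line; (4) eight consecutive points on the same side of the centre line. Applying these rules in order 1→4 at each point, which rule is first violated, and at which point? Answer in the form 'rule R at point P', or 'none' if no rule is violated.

rule 3 at point 6

Zone of each point (C = within 1σ̂, B = 1σ̂–2σ̂, A = 2σ̂–3σ̂, * = beyond 3σ̂; sign = side of CL): 1:+C, 2:-B, 3:-B, 4:-B, 5:-C, 6:-B, 7:+C, 8:+B, 9:-C, 10:-C, 11:-B, 12:+C, 13:+B, 14:-C, 15:-C, 16:+C
Rule 3 (four of five consecutive points beyond the same 1σ limit) is satisfied at point 6.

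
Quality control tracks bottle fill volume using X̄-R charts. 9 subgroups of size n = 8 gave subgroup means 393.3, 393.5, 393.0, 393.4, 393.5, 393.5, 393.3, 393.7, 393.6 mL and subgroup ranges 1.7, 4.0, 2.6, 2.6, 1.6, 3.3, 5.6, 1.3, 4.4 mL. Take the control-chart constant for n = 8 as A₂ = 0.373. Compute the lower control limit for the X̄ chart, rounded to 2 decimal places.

X̄̄ = (393.3 + 393.5 + 393.0 + 393.4 + 393.5 + 393.5 + 393.3 + 393.7 + 393.6) / 9 = 3540.8000 / 9 = 393.4222
R̄ = (1.7 + 4.0 + 2.6 + 2.6 + 1.6 + 3.3 + 5.6 + 1.3 + 4.4) / 9 = 27.1000 / 9 = 3.0111
LCL = X̄̄ − A₂·R̄ = 393.4222 − 0.373 × 3.0111 = 392.2991

392.30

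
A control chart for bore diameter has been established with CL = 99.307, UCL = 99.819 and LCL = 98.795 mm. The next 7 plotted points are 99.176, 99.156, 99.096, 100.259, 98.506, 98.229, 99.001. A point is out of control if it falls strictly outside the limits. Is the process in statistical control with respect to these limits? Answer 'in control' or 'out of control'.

out of control

Compare each point to [98.795, 99.819]: sample 4 = 100.259 > UCL; sample 5 = 98.506 < LCL; sample 6 = 98.229 < LCL.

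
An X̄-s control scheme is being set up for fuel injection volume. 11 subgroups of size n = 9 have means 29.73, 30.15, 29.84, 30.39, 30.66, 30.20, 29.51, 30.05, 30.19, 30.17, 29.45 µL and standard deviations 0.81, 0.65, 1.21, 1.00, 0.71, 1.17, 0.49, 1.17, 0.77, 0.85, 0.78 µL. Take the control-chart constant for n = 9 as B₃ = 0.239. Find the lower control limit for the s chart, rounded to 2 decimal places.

0.21

s̄ = (0.81 + 0.65 + 1.21 + 1.00 + 0.71 + 1.17 + 0.49 + 1.17 + 0.77 + 0.85 + 0.78) / 11 = 0.8736
LCL_s = B₃·s̄ = 0.239 × 0.8736 = 0.2088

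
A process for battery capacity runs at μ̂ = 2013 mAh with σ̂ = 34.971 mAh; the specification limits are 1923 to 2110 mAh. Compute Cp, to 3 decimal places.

Cp = (USL − LSL) / (6σ̂) = (2110 − 1923) / (6 × 34.971) = 187.0000 / 209.8260 = 0.8912

0.891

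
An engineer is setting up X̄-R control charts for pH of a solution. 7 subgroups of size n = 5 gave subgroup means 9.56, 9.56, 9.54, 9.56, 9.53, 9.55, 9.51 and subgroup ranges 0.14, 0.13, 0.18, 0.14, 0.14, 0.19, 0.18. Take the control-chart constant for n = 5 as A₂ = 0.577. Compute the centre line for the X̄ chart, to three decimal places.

9.544

X̄̄ = (9.56 + 9.56 + 9.54 + 9.56 + 9.53 + 9.55 + 9.51) / 7 = 66.8100 / 7 = 9.5443
CL = X̄̄ = 9.5443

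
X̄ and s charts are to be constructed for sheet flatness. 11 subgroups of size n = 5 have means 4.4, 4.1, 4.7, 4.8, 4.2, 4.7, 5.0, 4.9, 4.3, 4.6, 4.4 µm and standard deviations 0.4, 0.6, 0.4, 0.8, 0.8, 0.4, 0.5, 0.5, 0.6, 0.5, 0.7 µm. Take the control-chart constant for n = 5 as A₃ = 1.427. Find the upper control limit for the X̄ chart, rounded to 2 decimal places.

X̄̄ = (4.4 + 4.1 + 4.7 + 4.8 + 4.2 + 4.7 + 5.0 + 4.9 + 4.3 + 4.6 + 4.4) / 11 = 4.5545
s̄ = (0.4 + 0.6 + 0.4 + 0.8 + 0.8 + 0.4 + 0.5 + 0.5 + 0.6 + 0.5 + 0.7) / 11 = 0.5636
UCL = X̄̄ + A₃·s̄ = 4.5545 + 1.427 × 0.5636 = 5.3589

5.36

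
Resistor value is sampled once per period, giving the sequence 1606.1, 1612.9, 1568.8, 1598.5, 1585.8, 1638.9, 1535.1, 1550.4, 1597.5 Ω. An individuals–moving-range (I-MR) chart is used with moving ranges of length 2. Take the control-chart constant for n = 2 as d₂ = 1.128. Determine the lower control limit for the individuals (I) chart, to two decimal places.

X̄ = (1606.1 + 1612.9 + 1568.8 + 1598.5 + 1585.8 + 1638.9 + 1535.1 + 1550.4 + 1597.5) / 9 = 1588.2222
Moving ranges: 6.8, 44.1, 29.7, 12.7, 53.1, 103.8, 15.3, 47.1; M̄R̄ = 312.6000 / 8 = 39.0750
LCL = X̄ − 3·M̄R̄/d₂ = 1588.2222 − 3 × 39.0750 / 1.128 = 1484.2993

1484.30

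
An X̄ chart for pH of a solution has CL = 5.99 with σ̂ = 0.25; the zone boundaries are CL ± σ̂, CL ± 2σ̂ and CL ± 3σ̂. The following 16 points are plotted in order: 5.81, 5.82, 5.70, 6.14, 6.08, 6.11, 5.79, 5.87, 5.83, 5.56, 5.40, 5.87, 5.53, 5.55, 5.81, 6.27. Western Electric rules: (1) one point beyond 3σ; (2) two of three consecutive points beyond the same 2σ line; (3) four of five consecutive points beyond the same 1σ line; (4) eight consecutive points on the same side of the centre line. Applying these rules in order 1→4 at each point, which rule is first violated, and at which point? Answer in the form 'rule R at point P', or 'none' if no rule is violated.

rule 3 at point 14

Zone of each point (C = within 1σ̂, B = 1σ̂–2σ̂, A = 2σ̂–3σ̂, * = beyond 3σ̂; sign = side of CL): 1:-C, 2:-C, 3:-B, 4:+C, 5:+C, 6:+C, 7:-C, 8:-C, 9:-C, 10:-B, 11:-A, 12:-C, 13:-B, 14:-B, 15:-C, 16:+B
Rule 3 (four of five consecutive points beyond the same 1σ limit) is satisfied at point 14.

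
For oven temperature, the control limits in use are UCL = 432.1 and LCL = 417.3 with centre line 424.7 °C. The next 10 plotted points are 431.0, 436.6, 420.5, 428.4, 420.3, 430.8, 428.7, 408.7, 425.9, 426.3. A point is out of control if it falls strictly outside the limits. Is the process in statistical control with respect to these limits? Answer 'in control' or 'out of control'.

Compare each point to [417.3, 432.1]: sample 2 = 436.6 > UCL; sample 8 = 408.7 < LCL.

out of control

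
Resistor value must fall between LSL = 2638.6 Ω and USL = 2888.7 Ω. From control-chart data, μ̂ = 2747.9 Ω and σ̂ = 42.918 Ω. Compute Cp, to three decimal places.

Cp = (USL − LSL) / (6σ̂) = (2888.7 − 2638.6) / (6 × 42.918) = 250.1000 / 257.5080 = 0.9712

0.971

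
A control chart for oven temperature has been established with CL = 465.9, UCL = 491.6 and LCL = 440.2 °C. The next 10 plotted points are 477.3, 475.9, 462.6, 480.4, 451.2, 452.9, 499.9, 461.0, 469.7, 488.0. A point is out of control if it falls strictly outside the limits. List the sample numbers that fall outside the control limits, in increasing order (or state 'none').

Compare each point to [440.2, 491.6]: sample 7 = 499.9 > UCL.

7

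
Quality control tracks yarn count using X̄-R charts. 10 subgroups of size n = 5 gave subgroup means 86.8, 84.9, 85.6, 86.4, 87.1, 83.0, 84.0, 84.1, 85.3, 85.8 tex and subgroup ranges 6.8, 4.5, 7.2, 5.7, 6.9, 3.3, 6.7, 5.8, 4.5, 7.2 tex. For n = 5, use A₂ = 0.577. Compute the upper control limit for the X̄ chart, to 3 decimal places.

88.681

X̄̄ = (86.8 + 84.9 + 85.6 + 86.4 + 87.1 + 83.0 + 84.0 + 84.1 + 85.3 + 85.8) / 10 = 853.0000 / 10 = 85.3000
R̄ = (6.8 + 4.5 + 7.2 + 5.7 + 6.9 + 3.3 + 6.7 + 5.8 + 4.5 + 7.2) / 10 = 58.6000 / 10 = 5.8600
UCL = X̄̄ + A₂·R̄ = 85.3000 + 0.577 × 5.8600 = 88.6812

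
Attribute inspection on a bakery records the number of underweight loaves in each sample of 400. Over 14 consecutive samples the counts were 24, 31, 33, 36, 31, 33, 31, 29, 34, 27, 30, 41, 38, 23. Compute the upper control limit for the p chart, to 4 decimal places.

0.1192

p̄ = Σdᵢ / (k·n) = 441 / (14 × 400) = 0.07875
UCL = p̄ + 3·√(p̄(1−p̄)/n) = 0.07875 + 3 × √(0.07875×0.92125/400) = 0.07875 + 3 × 0.01347 = 0.11915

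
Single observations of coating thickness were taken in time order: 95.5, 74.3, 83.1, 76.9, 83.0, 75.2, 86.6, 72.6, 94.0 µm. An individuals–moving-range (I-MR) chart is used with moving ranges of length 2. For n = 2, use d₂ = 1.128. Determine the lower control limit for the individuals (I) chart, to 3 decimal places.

50.141

X̄ = (95.5 + 74.3 + 83.1 + 76.9 + 83.0 + 75.2 + 86.6 + 72.6 + 94.0) / 9 = 82.3556
Moving ranges: 21.2, 8.8, 6.2, 6.1, 7.8, 11.4, 14.0, 21.4; M̄R̄ = 96.9000 / 8 = 12.1125
LCL = X̄ − 3·M̄R̄/d₂ = 82.3556 − 3 × 12.1125 / 1.128 = 50.1415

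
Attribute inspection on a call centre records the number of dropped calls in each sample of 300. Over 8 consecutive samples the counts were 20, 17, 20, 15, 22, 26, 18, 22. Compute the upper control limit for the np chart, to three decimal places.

p̄ = Σdᵢ / (k·n) = 160 / (8 × 300) = 0.06667
UCL = np̄ + 3·√(np̄(1−p̄)) = 20.0000 + 3 × √(20.0000×0.93333) = 20.0000 + 3 × 4.3205 = 32.9615

32.961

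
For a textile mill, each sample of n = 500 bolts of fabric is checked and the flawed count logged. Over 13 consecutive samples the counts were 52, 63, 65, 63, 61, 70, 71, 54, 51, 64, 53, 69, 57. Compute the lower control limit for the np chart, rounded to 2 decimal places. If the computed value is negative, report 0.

39.05

p̄ = Σdᵢ / (k·n) = 793 / (13 × 500) = 0.12200
LCL = np̄ − 3·√(np̄(1−p̄)) = 61.0000 − 3 × 7.3183 = 39.0450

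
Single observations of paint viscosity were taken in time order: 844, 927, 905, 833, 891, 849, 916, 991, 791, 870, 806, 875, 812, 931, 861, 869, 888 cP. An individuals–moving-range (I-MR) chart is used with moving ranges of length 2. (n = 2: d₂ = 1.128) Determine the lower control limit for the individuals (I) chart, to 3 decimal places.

X̄ = (844 + 927 + 905 + 833 + 891 + 849 + 916 + 991 + 791 + 870 + 806 + 875 + 812 + 931 + 861 + 869 + 888) / 17 = 874.0588
Moving ranges: 83, 22, 72, 58, 42, 67, 75, 200, 79, 64, 69, 63, 119, 70, 8, 19; M̄R̄ = 1110.0000 / 16 = 69.3750
LCL = X̄ − 3·M̄R̄/d₂ = 874.0588 − 3 × 69.3750 / 1.128 = 689.5508

689.551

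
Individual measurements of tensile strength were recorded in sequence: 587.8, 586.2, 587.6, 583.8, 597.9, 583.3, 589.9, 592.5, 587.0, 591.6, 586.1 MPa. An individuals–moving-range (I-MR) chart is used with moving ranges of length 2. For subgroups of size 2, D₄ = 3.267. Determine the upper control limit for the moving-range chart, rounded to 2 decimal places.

19.70

Moving ranges: 1.6, 1.4, 3.8, 14.1, 14.6, 6.6, 2.6, 5.5, 4.6, 5.5; M̄R̄ = 60.3000 / 10 = 6.0300
UCL_MR = D₄·M̄R̄ = 3.267 × 6.0300 = 19.7000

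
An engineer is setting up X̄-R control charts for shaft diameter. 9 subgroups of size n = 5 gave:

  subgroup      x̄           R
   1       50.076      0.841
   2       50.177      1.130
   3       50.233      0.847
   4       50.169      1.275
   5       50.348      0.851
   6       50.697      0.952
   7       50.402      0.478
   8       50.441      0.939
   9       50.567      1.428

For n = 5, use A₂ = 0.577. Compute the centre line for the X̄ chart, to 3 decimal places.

X̄̄ = (50.076 + 50.177 + 50.233 + 50.169 + 50.348 + 50.697 + 50.402 + 50.441 + 50.567) / 9 = 453.1100 / 9 = 50.3456
CL = X̄̄ = 50.3456

50.346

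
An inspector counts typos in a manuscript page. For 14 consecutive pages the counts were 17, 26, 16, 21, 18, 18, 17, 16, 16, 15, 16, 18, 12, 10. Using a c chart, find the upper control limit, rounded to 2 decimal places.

c̄ = (17 + 26 + 16 + 21 + 18 + 18 + 17 + 16 + 16 + 15 + 16 + 18 + 12 + 10) / 14 = 236 / 14 = 16.8571
UCL = c̄ + 3√c̄ = 16.8571 + 3 × √16.8571 = 16.8571 + 3 × 4.1057 = 29.1744

29.17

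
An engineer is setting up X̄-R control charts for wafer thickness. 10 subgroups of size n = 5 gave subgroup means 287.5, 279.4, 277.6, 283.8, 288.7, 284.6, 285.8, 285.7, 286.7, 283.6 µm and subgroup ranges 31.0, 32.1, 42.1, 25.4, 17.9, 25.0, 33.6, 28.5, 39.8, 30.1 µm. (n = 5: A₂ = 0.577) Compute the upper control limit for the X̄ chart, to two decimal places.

X̄̄ = (287.5 + 279.4 + 277.6 + 283.8 + 288.7 + 284.6 + 285.8 + 285.7 + 286.7 + 283.6) / 10 = 2843.4000 / 10 = 284.3400
R̄ = (31.0 + 32.1 + 42.1 + 25.4 + 17.9 + 25.0 + 33.6 + 28.5 + 39.8 + 30.1) / 10 = 305.5000 / 10 = 30.5500
UCL = X̄̄ + A₂·R̄ = 284.3400 + 0.577 × 30.5500 = 301.9674

301.97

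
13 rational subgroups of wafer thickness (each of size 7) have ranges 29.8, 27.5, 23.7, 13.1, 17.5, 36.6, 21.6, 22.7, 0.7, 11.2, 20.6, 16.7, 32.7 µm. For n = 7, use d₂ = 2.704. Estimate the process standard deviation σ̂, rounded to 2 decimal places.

R̄ = (29.8 + 27.5 + 23.7 + 13.1 + 17.5 + 36.6 + 21.6 + 22.7 + 0.7 + 11.2 + 20.6 + 16.7 + 32.7) / 13 = 21.1077
σ̂ = R̄ / d₂ = 21.1077 / 2.704 = 7.8061

7.81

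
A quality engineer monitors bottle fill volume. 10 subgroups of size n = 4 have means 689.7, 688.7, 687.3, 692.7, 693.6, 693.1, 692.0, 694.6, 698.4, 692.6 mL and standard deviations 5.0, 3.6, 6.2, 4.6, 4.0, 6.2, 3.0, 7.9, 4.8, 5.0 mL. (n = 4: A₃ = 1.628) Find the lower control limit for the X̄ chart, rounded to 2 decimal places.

684.08

X̄̄ = (689.7 + 688.7 + 687.3 + 692.7 + 693.6 + 693.1 + 692.0 + 694.6 + 698.4 + 692.6) / 10 = 692.2700
s̄ = (5.0 + 3.6 + 6.2 + 4.6 + 4.0 + 6.2 + 3.0 + 7.9 + 4.8 + 5.0) / 10 = 5.0300
LCL = X̄̄ − A₃·s̄ = 692.2700 − 1.628 × 5.0300 = 684.0812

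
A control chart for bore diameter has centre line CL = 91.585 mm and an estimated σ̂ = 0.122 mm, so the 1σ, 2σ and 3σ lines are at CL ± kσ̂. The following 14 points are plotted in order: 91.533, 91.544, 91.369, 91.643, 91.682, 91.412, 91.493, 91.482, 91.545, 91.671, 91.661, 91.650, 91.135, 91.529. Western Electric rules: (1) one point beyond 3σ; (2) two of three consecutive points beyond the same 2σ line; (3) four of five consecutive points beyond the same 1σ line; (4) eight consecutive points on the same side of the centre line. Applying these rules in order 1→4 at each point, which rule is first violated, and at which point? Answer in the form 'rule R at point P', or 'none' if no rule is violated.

Zone of each point (C = within 1σ̂, B = 1σ̂–2σ̂, A = 2σ̂–3σ̂, * = beyond 3σ̂; sign = side of CL): 1:-C, 2:-C, 3:-B, 4:+C, 5:+C, 6:-B, 7:-C, 8:-C, 9:-C, 10:+C, 11:+C, 12:+C, 13:-*, 14:-C
Rule 1 (one point beyond the 3σ limits) is satisfied at point 13.

rule 1 at point 13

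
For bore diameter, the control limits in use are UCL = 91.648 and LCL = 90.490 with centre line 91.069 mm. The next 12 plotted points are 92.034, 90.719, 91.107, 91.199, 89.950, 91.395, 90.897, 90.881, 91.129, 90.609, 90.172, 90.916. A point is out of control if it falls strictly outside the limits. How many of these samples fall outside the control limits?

3

Compare each point to [90.490, 91.648]: sample 1 = 92.034 > UCL; sample 5 = 89.950 < LCL; sample 11 = 90.172 < LCL.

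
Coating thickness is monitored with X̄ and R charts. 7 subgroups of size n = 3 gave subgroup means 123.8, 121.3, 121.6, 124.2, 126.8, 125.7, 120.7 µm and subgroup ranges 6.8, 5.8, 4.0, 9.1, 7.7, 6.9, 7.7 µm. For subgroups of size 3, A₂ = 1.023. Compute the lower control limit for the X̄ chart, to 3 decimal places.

X̄̄ = (123.8 + 121.3 + 121.6 + 124.2 + 126.8 + 125.7 + 120.7) / 7 = 864.1000 / 7 = 123.4429
R̄ = (6.8 + 5.8 + 4.0 + 9.1 + 7.7 + 6.9 + 7.7) / 7 = 48.0000 / 7 = 6.8571
LCL = X̄̄ − A₂·R̄ = 123.4429 − 1.023 × 6.8571 = 116.4280

116.428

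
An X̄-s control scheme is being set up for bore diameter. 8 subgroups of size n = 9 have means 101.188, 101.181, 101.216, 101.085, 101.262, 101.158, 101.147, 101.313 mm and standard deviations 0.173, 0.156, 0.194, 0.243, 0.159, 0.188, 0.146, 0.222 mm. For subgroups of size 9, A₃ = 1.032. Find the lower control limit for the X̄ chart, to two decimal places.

X̄̄ = (101.188 + 101.181 + 101.216 + 101.085 + 101.262 + 101.158 + 101.147 + 101.313) / 8 = 101.1937
s̄ = (0.173 + 0.156 + 0.194 + 0.243 + 0.159 + 0.188 + 0.146 + 0.222) / 8 = 0.1851
LCL = X̄̄ − A₃·s̄ = 101.1937 − 1.032 × 0.1851 = 101.0027

101.00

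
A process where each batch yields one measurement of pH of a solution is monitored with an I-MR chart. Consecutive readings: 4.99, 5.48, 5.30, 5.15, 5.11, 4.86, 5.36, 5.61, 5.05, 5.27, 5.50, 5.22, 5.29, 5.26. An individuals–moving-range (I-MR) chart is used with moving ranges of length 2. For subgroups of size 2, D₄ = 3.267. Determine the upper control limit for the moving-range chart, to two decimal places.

Moving ranges: 0.49, 0.18, 0.15, 0.04, 0.25, 0.50, 0.25, 0.56, 0.22, 0.23, 0.28, 0.07, 0.03; M̄R̄ = 3.2500 / 13 = 0.2500
UCL_MR = D₄·M̄R̄ = 3.267 × 0.2500 = 0.8167

0.82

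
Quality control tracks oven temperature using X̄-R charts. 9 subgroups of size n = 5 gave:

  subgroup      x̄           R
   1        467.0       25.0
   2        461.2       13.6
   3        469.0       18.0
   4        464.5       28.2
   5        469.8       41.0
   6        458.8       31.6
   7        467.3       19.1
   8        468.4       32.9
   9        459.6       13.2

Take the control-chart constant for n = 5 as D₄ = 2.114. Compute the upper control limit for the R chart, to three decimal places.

R̄ = (25.0 + 13.6 + 18.0 + 28.2 + 41.0 + 31.6 + 19.1 + 32.9 + 13.2) / 9 = 222.6000 / 9 = 24.7333
UCL_R = D₄·R̄ = 2.114 × 24.7333 = 52.2863

52.286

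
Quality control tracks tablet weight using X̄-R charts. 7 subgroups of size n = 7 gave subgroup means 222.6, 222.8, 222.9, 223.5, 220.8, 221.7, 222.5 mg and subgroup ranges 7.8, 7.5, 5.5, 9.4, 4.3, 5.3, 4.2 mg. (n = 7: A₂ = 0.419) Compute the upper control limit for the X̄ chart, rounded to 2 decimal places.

225.03

X̄̄ = (222.6 + 222.8 + 222.9 + 223.5 + 220.8 + 221.7 + 222.5) / 7 = 1556.8000 / 7 = 222.4000
R̄ = (7.8 + 7.5 + 5.5 + 9.4 + 4.3 + 5.3 + 4.2) / 7 = 44.0000 / 7 = 6.2857
UCL = X̄̄ + A₂·R̄ = 222.4000 + 0.419 × 6.2857 = 225.0337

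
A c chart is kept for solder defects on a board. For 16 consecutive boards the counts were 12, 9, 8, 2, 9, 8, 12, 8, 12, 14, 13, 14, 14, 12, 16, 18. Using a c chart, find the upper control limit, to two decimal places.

c̄ = (12 + 9 + 8 + 2 + 9 + 8 + 12 + 8 + 12 + 14 + 13 + 14 + 14 + 12 + 16 + 18) / 16 = 181 / 16 = 11.3125
UCL = c̄ + 3√c̄ = 11.3125 + 3 × √11.3125 = 11.3125 + 3 × 3.3634 = 21.4027

21.40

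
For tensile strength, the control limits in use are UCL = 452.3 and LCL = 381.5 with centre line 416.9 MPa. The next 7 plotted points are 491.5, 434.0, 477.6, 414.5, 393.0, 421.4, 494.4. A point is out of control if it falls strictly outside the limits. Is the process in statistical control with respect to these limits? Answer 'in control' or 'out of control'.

out of control

Compare each point to [381.5, 452.3]: sample 1 = 491.5 > UCL; sample 3 = 477.6 > UCL; sample 7 = 494.4 > UCL.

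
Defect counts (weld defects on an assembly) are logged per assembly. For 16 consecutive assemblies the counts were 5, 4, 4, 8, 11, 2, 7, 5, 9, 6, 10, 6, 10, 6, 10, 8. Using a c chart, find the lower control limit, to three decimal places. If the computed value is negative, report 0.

c̄ = (5 + 4 + 4 + 8 + 11 + 2 + 7 + 5 + 9 + 6 + 10 + 6 + 10 + 6 + 10 + 8) / 16 = 111 / 16 = 6.9375
LCL = c̄ − 3√c̄ = 6.9375 − 3 × 2.6339 = -0.9642 → 0 (cannot be negative)

0.000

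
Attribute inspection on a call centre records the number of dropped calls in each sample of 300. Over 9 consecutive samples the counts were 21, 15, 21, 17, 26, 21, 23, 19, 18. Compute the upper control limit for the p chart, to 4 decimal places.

0.1104

p̄ = Σdᵢ / (k·n) = 181 / (9 × 300) = 0.06704
UCL = p̄ + 3·√(p̄(1−p̄)/n) = 0.06704 + 3 × √(0.06704×0.93296/300) = 0.06704 + 3 × 0.01444 = 0.11035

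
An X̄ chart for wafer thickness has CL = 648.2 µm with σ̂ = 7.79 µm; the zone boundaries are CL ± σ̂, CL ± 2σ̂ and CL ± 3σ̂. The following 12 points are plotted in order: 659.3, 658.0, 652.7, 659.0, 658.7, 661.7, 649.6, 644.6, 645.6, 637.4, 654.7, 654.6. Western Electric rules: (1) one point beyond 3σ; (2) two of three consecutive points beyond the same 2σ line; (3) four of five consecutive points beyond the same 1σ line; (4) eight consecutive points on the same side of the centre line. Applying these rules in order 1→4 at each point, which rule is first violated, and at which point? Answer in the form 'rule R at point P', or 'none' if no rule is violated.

Zone of each point (C = within 1σ̂, B = 1σ̂–2σ̂, A = 2σ̂–3σ̂, * = beyond 3σ̂; sign = side of CL): 1:+B, 2:+B, 3:+C, 4:+B, 5:+B, 6:+B, 7:+C, 8:-C, 9:-C, 10:-B, 11:+C, 12:+C
Rule 3 (four of five consecutive points beyond the same 1σ limit) is satisfied at point 5.

rule 3 at point 5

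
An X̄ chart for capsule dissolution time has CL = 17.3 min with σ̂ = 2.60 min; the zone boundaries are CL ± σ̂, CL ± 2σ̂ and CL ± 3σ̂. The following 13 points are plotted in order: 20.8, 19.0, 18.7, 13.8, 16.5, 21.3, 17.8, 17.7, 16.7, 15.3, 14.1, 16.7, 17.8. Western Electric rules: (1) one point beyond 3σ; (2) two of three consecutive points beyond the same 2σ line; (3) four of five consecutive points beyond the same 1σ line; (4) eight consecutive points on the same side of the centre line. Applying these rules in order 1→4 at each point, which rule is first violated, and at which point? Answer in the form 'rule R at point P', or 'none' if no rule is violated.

Zone of each point (C = within 1σ̂, B = 1σ̂–2σ̂, A = 2σ̂–3σ̂, * = beyond 3σ̂; sign = side of CL): 1:+B, 2:+C, 3:+C, 4:-B, 5:-C, 6:+B, 7:+C, 8:+C, 9:-C, 10:-C, 11:-B, 12:-C, 13:+C
No rule fires across all 13 points.

none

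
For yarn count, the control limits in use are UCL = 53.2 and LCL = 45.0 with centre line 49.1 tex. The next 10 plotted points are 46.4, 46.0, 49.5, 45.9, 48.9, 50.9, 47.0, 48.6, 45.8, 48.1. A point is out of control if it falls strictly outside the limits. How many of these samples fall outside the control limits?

All 10 points lie within [45.0, 53.2].

0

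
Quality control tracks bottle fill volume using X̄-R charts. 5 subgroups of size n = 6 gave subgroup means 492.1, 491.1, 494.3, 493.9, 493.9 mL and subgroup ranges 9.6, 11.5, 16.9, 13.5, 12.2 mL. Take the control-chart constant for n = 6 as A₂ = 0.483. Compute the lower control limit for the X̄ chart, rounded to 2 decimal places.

486.91

X̄̄ = (492.1 + 491.1 + 494.3 + 493.9 + 493.9) / 5 = 2465.3000 / 5 = 493.0600
R̄ = (9.6 + 11.5 + 16.9 + 13.5 + 12.2) / 5 = 63.7000 / 5 = 12.7400
LCL = X̄̄ − A₂·R̄ = 493.0600 − 0.483 × 12.7400 = 486.9066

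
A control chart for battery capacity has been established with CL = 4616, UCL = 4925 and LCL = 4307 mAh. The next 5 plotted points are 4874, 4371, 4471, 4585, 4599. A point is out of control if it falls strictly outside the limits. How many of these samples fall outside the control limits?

All 5 points lie within [4307, 4925].

0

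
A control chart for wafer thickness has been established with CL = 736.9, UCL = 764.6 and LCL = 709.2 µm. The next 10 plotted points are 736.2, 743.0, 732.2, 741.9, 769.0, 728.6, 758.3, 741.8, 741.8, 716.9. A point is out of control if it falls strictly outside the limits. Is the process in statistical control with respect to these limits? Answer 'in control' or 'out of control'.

Compare each point to [709.2, 764.6]: sample 5 = 769.0 > UCL.

out of control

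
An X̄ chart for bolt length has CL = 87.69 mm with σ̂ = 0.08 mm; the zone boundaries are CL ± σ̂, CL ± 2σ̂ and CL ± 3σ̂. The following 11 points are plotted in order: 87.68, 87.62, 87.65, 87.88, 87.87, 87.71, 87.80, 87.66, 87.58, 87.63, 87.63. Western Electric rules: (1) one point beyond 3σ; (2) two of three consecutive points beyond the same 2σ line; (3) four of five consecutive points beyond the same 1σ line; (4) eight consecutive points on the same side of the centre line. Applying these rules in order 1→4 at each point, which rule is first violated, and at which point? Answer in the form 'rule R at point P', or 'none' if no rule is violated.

Zone of each point (C = within 1σ̂, B = 1σ̂–2σ̂, A = 2σ̂–3σ̂, * = beyond 3σ̂; sign = side of CL): 1:-C, 2:-C, 3:-C, 4:+A, 5:+A, 6:+C, 7:+B, 8:-C, 9:-B, 10:-C, 11:-C
Rule 2 (two of three consecutive points beyond the same 2σ limit) is satisfied at point 5.

rule 2 at point 5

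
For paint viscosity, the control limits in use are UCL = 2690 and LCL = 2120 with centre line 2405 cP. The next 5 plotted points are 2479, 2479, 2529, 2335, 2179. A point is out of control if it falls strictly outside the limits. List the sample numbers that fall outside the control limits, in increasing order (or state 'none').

All 5 points lie within [2120, 2690].

none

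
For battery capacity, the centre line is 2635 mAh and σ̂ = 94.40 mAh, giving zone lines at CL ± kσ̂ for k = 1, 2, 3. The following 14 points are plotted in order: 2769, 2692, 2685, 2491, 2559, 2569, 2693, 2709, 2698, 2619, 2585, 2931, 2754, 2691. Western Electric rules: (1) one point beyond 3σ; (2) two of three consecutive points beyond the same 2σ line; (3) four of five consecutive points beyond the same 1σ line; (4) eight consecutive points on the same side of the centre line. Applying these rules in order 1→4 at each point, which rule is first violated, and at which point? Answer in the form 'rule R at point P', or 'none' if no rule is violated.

rule 1 at point 12

Zone of each point (C = within 1σ̂, B = 1σ̂–2σ̂, A = 2σ̂–3σ̂, * = beyond 3σ̂; sign = side of CL): 1:+B, 2:+C, 3:+C, 4:-B, 5:-C, 6:-C, 7:+C, 8:+C, 9:+C, 10:-C, 11:-C, 12:+*, 13:+B, 14:+C
Rule 1 (one point beyond the 3σ limits) is satisfied at point 12.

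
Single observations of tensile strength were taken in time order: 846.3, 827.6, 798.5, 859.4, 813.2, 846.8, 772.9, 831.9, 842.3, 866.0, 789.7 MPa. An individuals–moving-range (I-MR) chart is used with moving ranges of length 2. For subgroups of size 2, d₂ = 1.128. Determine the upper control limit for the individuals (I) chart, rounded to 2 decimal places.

941.62

X̄ = (846.3 + 827.6 + 798.5 + 859.4 + 813.2 + 846.8 + 772.9 + 831.9 + 842.3 + 866.0 + 789.7) / 11 = 826.7818
Moving ranges: 18.7, 29.1, 60.9, 46.2, 33.6, 73.9, 59.0, 10.4, 23.7, 76.3; M̄R̄ = 431.8000 / 10 = 43.1800
UCL = X̄ + 3·M̄R̄/d₂ = 826.7818 + 3 × 43.1800 / 1.128 = 941.6222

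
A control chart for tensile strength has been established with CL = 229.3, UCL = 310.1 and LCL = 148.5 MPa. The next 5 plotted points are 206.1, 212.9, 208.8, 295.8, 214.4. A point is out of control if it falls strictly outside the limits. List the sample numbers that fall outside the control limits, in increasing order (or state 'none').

none

All 5 points lie within [148.5, 310.1].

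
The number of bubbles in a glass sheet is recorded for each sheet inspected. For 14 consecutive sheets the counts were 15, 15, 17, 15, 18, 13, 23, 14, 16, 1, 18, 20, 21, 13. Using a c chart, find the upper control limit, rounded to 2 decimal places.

c̄ = (15 + 15 + 17 + 15 + 18 + 13 + 23 + 14 + 16 + 1 + 18 + 20 + 21 + 13) / 14 = 219 / 14 = 15.6429
UCL = c̄ + 3√c̄ = 15.6429 + 3 × √15.6429 = 15.6429 + 3 × 3.9551 = 27.5082

27.51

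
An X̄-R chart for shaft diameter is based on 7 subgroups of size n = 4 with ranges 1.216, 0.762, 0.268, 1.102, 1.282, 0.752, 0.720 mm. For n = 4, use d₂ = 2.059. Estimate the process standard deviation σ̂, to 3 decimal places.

0.423

R̄ = (1.216 + 0.762 + 0.268 + 1.102 + 1.282 + 0.752 + 0.720) / 7 = 0.8717
σ̂ = R̄ / d₂ = 0.8717 / 2.059 = 0.4234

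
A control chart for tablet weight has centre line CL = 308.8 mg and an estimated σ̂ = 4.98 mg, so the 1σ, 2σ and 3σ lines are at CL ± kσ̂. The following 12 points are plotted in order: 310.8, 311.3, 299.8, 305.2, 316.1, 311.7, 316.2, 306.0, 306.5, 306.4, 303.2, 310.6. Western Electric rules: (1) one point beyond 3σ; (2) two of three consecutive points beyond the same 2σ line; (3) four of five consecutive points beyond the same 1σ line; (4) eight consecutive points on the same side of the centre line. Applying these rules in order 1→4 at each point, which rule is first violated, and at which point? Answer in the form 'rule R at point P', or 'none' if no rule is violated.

Zone of each point (C = within 1σ̂, B = 1σ̂–2σ̂, A = 2σ̂–3σ̂, * = beyond 3σ̂; sign = side of CL): 1:+C, 2:+C, 3:-B, 4:-C, 5:+B, 6:+C, 7:+B, 8:-C, 9:-C, 10:-C, 11:-B, 12:+C
No rule fires across all 12 points.

none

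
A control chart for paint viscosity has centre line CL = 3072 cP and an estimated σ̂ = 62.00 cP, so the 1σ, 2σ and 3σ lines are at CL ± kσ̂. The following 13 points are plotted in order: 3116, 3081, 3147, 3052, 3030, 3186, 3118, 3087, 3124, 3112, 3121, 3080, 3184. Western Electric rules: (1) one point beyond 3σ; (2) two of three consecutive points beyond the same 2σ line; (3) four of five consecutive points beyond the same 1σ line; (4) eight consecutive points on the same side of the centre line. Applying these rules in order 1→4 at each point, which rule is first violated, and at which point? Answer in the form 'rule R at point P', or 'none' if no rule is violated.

rule 4 at point 13

Zone of each point (C = within 1σ̂, B = 1σ̂–2σ̂, A = 2σ̂–3σ̂, * = beyond 3σ̂; sign = side of CL): 1:+C, 2:+C, 3:+B, 4:-C, 5:-C, 6:+B, 7:+C, 8:+C, 9:+C, 10:+C, 11:+C, 12:+C, 13:+B
Rule 4 (eight consecutive points on the same side of the centre line) is satisfied at point 13.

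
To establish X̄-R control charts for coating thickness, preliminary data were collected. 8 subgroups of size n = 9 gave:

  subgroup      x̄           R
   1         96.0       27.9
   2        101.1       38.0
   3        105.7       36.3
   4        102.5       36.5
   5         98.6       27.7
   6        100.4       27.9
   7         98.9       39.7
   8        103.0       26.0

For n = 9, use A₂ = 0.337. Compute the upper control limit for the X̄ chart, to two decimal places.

X̄̄ = (96.0 + 101.1 + 105.7 + 102.5 + 98.6 + 100.4 + 98.9 + 103.0) / 8 = 806.2000 / 8 = 100.7750
R̄ = (27.9 + 38.0 + 36.3 + 36.5 + 27.7 + 27.9 + 39.7 + 26.0) / 8 = 260.0000 / 8 = 32.5000
UCL = X̄̄ + A₂·R̄ = 100.7750 + 0.337 × 32.5000 = 111.7275

111.73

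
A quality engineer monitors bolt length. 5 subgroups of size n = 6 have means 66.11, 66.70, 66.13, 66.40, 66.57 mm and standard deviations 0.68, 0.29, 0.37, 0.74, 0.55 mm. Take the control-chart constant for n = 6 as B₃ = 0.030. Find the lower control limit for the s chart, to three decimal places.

0.016

s̄ = (0.68 + 0.29 + 0.37 + 0.74 + 0.55) / 5 = 0.5260
LCL_s = B₃·s̄ = 0.030 × 0.5260 = 0.0158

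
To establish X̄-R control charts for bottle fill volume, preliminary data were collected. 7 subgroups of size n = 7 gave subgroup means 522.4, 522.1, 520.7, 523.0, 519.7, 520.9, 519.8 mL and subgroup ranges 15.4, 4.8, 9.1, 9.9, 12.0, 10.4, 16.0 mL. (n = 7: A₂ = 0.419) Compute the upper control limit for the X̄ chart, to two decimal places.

X̄̄ = (522.4 + 522.1 + 520.7 + 523.0 + 519.7 + 520.9 + 519.8) / 7 = 3648.6000 / 7 = 521.2286
R̄ = (15.4 + 4.8 + 9.1 + 9.9 + 12.0 + 10.4 + 16.0) / 7 = 77.6000 / 7 = 11.0857
UCL = X̄̄ + A₂·R̄ = 521.2286 + 0.419 × 11.0857 = 525.8735

525.87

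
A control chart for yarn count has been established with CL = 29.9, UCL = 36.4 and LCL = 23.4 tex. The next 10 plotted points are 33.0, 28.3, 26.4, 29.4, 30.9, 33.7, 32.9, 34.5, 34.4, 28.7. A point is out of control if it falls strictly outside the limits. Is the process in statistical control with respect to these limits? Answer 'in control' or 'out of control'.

in control

All 10 points lie within [23.4, 36.4].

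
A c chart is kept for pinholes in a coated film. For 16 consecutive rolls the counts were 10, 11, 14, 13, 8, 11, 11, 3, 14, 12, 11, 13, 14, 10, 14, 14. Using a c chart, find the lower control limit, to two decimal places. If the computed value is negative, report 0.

c̄ = (10 + 11 + 14 + 13 + 8 + 11 + 11 + 3 + 14 + 12 + 11 + 13 + 14 + 10 + 14 + 14) / 16 = 183 / 16 = 11.4375
LCL = c̄ − 3√c̄ = 11.4375 − 3 × 3.3819 = 1.2917

1.29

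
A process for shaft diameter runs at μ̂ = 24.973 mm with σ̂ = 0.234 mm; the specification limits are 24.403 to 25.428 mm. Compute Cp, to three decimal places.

0.730

Cp = (USL − LSL) / (6σ̂) = (25.428 − 24.403) / (6 × 0.234) = 1.0250 / 1.4040 = 0.7301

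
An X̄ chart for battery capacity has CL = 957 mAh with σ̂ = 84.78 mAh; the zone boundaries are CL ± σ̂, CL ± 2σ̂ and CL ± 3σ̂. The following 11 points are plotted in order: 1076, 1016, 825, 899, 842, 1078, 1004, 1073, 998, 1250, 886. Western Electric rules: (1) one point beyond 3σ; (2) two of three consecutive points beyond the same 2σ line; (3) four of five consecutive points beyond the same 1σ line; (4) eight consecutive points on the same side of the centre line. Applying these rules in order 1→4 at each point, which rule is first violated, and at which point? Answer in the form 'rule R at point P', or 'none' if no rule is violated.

Zone of each point (C = within 1σ̂, B = 1σ̂–2σ̂, A = 2σ̂–3σ̂, * = beyond 3σ̂; sign = side of CL): 1:+B, 2:+C, 3:-B, 4:-C, 5:-B, 6:+B, 7:+C, 8:+B, 9:+C, 10:+*, 11:-C
Rule 1 (one point beyond the 3σ limits) is satisfied at point 10.

rule 1 at point 10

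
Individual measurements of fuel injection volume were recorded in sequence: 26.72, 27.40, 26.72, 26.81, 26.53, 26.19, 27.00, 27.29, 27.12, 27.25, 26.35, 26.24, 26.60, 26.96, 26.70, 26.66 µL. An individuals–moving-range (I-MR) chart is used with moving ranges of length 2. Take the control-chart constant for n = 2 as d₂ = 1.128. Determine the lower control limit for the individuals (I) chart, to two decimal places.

X̄ = (26.72 + 27.40 + 26.72 + 26.81 + 26.53 + 26.19 + 27.00 + 27.29 + 27.12 + 27.25 + 26.35 + 26.24 + 26.60 + 26.96 + 26.70 + 26.66) / 16 = 26.7838
Moving ranges: 0.68, 0.68, 0.09, 0.28, 0.34, 0.81, 0.29, 0.17, 0.13, 0.90, 0.11, 0.36, 0.36, 0.26, 0.04; M̄R̄ = 5.5000 / 15 = 0.3667
LCL = X̄ − 3·M̄R̄/d₂ = 26.7838 − 3 × 0.3667 / 1.128 = 25.8086

25.81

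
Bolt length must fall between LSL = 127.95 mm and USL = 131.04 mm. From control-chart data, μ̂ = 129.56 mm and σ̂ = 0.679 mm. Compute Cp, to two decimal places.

0.76

Cp = (USL − LSL) / (6σ̂) = (131.04 − 127.95) / (6 × 0.679) = 3.0900 / 4.0740 = 0.7585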